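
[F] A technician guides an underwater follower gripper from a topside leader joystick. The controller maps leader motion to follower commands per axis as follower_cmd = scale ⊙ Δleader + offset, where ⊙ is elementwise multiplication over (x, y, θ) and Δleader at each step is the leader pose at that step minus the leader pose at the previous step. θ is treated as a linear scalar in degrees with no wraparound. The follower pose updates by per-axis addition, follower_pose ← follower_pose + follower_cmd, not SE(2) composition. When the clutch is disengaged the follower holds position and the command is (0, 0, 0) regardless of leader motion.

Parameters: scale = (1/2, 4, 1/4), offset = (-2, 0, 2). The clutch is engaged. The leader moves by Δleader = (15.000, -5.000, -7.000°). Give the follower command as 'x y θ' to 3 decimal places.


axis x: 1/2·15.000 + -2 = 5.500
axis y: 4·-5.000 + 0 = -20.000
axis θ: 1/4·-7.000 + 2 = 0.250

5.500 -20.000 0.250


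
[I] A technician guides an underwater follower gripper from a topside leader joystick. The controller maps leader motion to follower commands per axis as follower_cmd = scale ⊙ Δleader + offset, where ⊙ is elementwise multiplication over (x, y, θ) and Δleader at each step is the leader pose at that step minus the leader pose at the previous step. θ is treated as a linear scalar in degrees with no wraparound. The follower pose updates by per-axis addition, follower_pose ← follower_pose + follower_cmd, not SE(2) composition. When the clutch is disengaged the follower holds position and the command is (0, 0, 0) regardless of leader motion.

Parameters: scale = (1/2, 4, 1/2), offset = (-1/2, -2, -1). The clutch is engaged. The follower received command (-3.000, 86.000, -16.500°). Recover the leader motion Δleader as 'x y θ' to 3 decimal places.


-5.000 22.000 -31.000

axis x: (-3.000 − -1/2) / (1/2) = -5.000
axis y: (86.000 − -2) / (4) = 22.000
axis θ: (-16.500 − -1) / (1/2) = -31.000


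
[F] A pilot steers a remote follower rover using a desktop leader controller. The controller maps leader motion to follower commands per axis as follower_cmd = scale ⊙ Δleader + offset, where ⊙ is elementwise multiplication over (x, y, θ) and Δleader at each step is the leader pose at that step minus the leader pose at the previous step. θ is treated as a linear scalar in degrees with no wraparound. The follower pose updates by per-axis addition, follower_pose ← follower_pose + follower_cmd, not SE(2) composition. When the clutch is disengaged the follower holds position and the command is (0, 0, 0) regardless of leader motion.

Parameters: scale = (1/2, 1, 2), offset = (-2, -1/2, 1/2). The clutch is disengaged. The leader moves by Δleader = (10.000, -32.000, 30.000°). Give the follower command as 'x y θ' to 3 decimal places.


clutch disengaged → follower holds; cmd = (0, 0, 0)

0.000 0.000 0.000


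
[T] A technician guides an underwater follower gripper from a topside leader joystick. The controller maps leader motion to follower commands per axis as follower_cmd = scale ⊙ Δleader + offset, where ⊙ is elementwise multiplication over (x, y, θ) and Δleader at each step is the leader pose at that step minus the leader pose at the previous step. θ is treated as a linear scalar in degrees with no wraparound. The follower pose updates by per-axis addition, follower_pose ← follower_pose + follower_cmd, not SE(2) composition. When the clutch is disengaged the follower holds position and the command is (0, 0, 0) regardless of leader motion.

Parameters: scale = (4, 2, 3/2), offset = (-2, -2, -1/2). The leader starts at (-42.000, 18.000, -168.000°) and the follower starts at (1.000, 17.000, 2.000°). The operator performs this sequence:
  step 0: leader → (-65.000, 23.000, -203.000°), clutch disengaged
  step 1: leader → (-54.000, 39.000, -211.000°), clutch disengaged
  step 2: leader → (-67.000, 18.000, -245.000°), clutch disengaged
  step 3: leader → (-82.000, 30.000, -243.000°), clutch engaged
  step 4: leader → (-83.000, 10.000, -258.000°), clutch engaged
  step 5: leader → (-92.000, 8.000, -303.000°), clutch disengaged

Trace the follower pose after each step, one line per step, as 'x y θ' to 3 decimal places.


step 0: Δleader=(-23.000, 5.000, -35.000°), disengaged; cmd=(0,0,0) → follower holds at (1.000, 17.000, 2.000°)
step 1: Δleader=(11.000, 16.000, -8.000°), disengaged; cmd=(0,0,0) → follower holds at (1.000, 17.000, 2.000°)
step 2: Δleader=(-13.000, -21.000, -34.000°), disengaged; cmd=(0,0,0) → follower holds at (1.000, 17.000, 2.000°)
step 3: Δleader=(-15.000, 12.000, 2.000°), engaged; cmd=(-62.000, 22.000, 2.500°) → follower=(-61.000, 39.000, 4.500°)
step 4: Δleader=(-1.000, -20.000, -15.000°), engaged; cmd=(-6.000, -42.000, -23.000°) → follower=(-67.000, -3.000, -18.500°)
step 5: Δleader=(-9.000, -2.000, -45.000°), disengaged; cmd=(0,0,0) → follower holds at (-67.000, -3.000, -18.500°)

1.000 17.000 2.000
1.000 17.000 2.000
1.000 17.000 2.000
-61.000 39.000 4.500
-67.000 -3.000 -18.500
-67.000 -3.000 -18.500


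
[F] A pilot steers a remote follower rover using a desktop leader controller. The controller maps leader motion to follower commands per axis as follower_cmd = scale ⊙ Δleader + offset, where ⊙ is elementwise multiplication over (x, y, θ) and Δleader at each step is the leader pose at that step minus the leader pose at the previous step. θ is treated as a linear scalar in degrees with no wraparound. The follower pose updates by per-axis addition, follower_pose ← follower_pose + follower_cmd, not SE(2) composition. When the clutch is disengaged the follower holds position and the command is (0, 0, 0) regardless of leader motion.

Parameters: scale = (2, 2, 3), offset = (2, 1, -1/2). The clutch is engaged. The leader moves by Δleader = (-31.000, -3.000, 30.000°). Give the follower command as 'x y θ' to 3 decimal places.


axis x: 2·-31.000 + 2 = -60.000
axis y: 2·-3.000 + 1 = -5.000
axis θ: 3·30.000 + -1/2 = 89.500

-60.000 -5.000 89.500


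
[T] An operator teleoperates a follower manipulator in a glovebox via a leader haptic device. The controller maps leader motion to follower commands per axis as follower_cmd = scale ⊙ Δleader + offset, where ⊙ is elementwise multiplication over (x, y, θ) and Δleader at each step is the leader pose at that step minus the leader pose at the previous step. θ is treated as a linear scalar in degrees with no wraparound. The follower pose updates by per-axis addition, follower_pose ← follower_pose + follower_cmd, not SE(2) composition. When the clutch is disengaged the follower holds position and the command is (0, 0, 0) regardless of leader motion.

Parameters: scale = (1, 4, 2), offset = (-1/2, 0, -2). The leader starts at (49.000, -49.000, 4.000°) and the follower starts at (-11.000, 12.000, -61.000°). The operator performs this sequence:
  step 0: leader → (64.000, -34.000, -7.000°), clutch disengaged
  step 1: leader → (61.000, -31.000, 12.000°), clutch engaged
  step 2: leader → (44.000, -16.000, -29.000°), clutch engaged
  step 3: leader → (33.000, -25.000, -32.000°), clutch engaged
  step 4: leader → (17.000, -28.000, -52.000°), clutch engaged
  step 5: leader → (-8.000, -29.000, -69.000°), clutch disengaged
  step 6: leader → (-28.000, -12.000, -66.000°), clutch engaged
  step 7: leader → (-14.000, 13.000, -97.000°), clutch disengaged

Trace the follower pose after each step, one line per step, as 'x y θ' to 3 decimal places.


step 0: Δleader=(15.000, 15.000, -11.000°), disengaged; cmd=(0,0,0) → follower holds at (-11.000, 12.000, -61.000°)
step 1: Δleader=(-3.000, 3.000, 19.000°), engaged; cmd=(-3.500, 12.000, 36.000°) → follower=(-14.500, 24.000, -25.000°)
step 2: Δleader=(-17.000, 15.000, -41.000°), engaged; cmd=(-17.500, 60.000, -84.000°) → follower=(-32.000, 84.000, -109.000°)
step 3: Δleader=(-11.000, -9.000, -3.000°), engaged; cmd=(-11.500, -36.000, -8.000°) → follower=(-43.500, 48.000, -117.000°)
step 4: Δleader=(-16.000, -3.000, -20.000°), engaged; cmd=(-16.500, -12.000, -42.000°) → follower=(-60.000, 36.000, -159.000°)
step 5: Δleader=(-25.000, -1.000, -17.000°), disengaged; cmd=(0,0,0) → follower holds at (-60.000, 36.000, -159.000°)
step 6: Δleader=(-20.000, 17.000, 3.000°), engaged; cmd=(-20.500, 68.000, 4.000°) → follower=(-80.500, 104.000, -155.000°)
step 7: Δleader=(14.000, 25.000, -31.000°), disengaged; cmd=(0,0,0) → follower holds at (-80.500, 104.000, -155.000°)

-11.000 12.000 -61.000
-14.500 24.000 -25.000
-32.000 84.000 -109.000
-43.500 48.000 -117.000
-60.000 36.000 -159.000
-60.000 36.000 -159.000
-80.500 104.000 -155.000
-80.500 104.000 -155.000


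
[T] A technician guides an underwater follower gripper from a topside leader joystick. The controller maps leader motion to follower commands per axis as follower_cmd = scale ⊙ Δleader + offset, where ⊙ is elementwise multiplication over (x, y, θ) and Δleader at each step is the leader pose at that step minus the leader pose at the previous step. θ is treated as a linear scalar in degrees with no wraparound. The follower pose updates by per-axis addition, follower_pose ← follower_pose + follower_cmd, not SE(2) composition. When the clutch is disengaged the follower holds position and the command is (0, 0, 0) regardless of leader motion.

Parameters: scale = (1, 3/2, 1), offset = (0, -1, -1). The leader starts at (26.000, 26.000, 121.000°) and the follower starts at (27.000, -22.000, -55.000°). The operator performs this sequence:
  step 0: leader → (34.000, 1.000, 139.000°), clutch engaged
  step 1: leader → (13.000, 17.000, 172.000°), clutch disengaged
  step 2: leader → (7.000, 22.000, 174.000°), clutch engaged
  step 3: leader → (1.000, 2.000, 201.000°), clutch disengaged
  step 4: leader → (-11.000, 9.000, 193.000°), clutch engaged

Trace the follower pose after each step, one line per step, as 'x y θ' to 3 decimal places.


step 0: Δleader=(8.000, -25.000, 18.000°), engaged; cmd=(8.000, -38.500, 17.000°) → follower=(35.000, -60.500, -38.000°)
step 1: Δleader=(-21.000, 16.000, 33.000°), disengaged; cmd=(0,0,0) → follower holds at (35.000, -60.500, -38.000°)
step 2: Δleader=(-6.000, 5.000, 2.000°), engaged; cmd=(-6.000, 6.500, 1.000°) → follower=(29.000, -54.000, -37.000°)
step 3: Δleader=(-6.000, -20.000, 27.000°), disengaged; cmd=(0,0,0) → follower holds at (29.000, -54.000, -37.000°)
step 4: Δleader=(-12.000, 7.000, -8.000°), engaged; cmd=(-12.000, 9.500, -9.000°) → follower=(17.000, -44.500, -46.000°)

35.000 -60.500 -38.000
35.000 -60.500 -38.000
29.000 -54.000 -37.000
29.000 -54.000 -37.000
17.000 -44.500 -46.000


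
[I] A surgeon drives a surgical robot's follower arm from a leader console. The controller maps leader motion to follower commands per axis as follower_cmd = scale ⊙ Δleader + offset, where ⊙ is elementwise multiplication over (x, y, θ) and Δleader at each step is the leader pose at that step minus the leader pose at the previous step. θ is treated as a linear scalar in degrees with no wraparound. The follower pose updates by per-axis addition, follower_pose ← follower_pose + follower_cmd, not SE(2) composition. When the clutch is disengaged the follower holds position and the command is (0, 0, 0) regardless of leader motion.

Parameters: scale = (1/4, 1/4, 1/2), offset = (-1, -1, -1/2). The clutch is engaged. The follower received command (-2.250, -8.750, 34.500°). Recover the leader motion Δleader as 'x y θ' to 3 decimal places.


-5.000 -31.000 70.000

axis x: (-2.250 − -1) / (1/4) = -5.000
axis y: (-8.750 − -1) / (1/4) = -31.000
axis θ: (34.500 − -1/2) / (1/2) = 70.000


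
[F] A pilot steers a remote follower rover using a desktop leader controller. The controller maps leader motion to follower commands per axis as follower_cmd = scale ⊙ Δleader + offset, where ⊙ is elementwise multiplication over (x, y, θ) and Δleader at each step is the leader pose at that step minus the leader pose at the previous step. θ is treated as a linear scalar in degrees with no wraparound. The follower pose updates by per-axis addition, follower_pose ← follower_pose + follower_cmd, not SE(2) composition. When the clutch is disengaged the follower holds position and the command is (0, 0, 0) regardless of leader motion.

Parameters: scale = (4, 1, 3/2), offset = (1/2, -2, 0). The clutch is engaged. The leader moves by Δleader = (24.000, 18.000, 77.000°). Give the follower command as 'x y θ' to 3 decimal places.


axis x: 4·24.000 + 1/2 = 96.500
axis y: 1·18.000 + -2 = 16.000
axis θ: 3/2·77.000 + 0 = 115.500

96.500 16.000 115.500


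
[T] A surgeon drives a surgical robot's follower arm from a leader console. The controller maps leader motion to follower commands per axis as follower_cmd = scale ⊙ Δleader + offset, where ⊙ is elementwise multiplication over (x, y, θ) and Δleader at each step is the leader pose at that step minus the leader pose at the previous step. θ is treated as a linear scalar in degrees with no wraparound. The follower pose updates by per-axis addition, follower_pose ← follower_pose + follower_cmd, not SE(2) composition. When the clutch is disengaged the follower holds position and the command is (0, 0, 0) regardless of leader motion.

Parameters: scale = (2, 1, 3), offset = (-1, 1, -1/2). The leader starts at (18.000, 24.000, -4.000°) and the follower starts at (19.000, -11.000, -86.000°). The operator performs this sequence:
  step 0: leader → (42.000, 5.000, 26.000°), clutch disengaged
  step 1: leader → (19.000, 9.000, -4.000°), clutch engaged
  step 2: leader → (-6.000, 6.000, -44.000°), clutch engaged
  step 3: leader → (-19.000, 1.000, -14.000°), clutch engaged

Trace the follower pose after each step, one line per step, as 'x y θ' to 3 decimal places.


19.000 -11.000 -86.000
-28.000 -6.000 -176.500
-79.000 -8.000 -297.000
-106.000 -12.000 -207.500

step 0: Δleader=(24.000, -19.000, 30.000°), disengaged; cmd=(0,0,0) → follower holds at (19.000, -11.000, -86.000°)
step 1: Δleader=(-23.000, 4.000, -30.000°), engaged; cmd=(-47.000, 5.000, -90.500°) → follower=(-28.000, -6.000, -176.500°)
step 2: Δleader=(-25.000, -3.000, -40.000°), engaged; cmd=(-51.000, -2.000, -120.500°) → follower=(-79.000, -8.000, -297.000°)
step 3: Δleader=(-13.000, -5.000, 30.000°), engaged; cmd=(-27.000, -4.000, 89.500°) → follower=(-106.000, -12.000, -207.500°)


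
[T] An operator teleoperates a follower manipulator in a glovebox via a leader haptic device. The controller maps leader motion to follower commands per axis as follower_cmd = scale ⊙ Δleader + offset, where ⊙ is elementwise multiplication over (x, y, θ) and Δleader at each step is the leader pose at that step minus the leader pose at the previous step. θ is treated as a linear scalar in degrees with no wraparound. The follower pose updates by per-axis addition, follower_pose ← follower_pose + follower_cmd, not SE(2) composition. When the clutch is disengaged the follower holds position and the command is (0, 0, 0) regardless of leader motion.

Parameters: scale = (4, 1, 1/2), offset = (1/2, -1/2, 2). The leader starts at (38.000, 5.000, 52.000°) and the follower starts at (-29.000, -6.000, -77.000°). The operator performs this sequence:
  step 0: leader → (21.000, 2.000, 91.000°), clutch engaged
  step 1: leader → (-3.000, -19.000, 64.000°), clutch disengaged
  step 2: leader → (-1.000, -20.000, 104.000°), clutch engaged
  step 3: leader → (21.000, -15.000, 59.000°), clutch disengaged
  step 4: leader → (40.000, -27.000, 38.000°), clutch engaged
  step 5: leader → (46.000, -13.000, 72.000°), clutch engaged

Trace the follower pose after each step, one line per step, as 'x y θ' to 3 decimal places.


-96.500 -9.500 -55.500
-96.500 -9.500 -55.500
-88.000 -11.000 -33.500
-88.000 -11.000 -33.500
-11.500 -23.500 -42.000
13.000 -10.000 -23.000

step 0: Δleader=(-17.000, -3.000, 39.000°), engaged; cmd=(-67.500, -3.500, 21.500°) → follower=(-96.500, -9.500, -55.500°)
step 1: Δleader=(-24.000, -21.000, -27.000°), disengaged; cmd=(0,0,0) → follower holds at (-96.500, -9.500, -55.500°)
step 2: Δleader=(2.000, -1.000, 40.000°), engaged; cmd=(8.500, -1.500, 22.000°) → follower=(-88.000, -11.000, -33.500°)
step 3: Δleader=(22.000, 5.000, -45.000°), disengaged; cmd=(0,0,0) → follower holds at (-88.000, -11.000, -33.500°)
step 4: Δleader=(19.000, -12.000, -21.000°), engaged; cmd=(76.500, -12.500, -8.500°) → follower=(-11.500, -23.500, -42.000°)
step 5: Δleader=(6.000, 14.000, 34.000°), engaged; cmd=(24.500, 13.500, 19.000°) → follower=(13.000, -10.000, -23.000°)


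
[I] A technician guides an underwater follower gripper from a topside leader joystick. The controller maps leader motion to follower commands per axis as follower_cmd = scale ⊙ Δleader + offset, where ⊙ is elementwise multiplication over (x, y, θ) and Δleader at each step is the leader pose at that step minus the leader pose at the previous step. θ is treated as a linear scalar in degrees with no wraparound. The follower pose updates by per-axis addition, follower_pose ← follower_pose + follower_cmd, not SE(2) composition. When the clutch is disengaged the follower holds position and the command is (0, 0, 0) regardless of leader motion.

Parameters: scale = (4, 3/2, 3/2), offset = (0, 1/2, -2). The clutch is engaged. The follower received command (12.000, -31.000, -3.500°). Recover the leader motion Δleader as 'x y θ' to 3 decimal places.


3.000 -21.000 -1.000

axis x: (12.000 − 0) / (4) = 3.000
axis y: (-31.000 − 1/2) / (3/2) = -21.000
axis θ: (-3.500 − -2) / (3/2) = -1.000


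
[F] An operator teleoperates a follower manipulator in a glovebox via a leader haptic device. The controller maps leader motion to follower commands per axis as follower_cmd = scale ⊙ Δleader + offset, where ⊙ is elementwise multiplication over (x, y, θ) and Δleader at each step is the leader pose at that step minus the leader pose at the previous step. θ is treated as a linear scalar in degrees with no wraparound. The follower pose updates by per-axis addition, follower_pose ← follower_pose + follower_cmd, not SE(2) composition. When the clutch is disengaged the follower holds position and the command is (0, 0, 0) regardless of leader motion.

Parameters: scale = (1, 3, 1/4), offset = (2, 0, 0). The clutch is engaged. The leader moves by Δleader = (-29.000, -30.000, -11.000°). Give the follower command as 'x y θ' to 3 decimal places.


axis x: 1·-29.000 + 2 = -27.000
axis y: 3·-30.000 + 0 = -90.000
axis θ: 1/4·-11.000 + 0 = -2.750

-27.000 -90.000 -2.750


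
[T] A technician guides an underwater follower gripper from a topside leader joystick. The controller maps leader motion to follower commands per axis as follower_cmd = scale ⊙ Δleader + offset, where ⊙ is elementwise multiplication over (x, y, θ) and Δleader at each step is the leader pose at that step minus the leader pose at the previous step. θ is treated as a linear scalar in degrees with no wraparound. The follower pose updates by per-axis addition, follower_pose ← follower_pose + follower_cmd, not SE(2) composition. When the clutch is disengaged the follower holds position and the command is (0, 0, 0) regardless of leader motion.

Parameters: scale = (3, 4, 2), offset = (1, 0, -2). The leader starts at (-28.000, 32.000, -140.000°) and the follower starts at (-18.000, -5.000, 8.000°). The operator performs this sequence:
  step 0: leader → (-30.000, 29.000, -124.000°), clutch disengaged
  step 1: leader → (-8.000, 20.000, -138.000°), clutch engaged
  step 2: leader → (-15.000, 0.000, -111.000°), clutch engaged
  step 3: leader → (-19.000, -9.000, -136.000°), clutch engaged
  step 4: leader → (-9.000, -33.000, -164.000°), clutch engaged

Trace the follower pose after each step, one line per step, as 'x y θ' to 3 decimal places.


-18.000 -5.000 8.000
49.000 -41.000 -22.000
29.000 -121.000 30.000
18.000 -157.000 -22.000
49.000 -253.000 -80.000

step 0: Δleader=(-2.000, -3.000, 16.000°), disengaged; cmd=(0,0,0) → follower holds at (-18.000, -5.000, 8.000°)
step 1: Δleader=(22.000, -9.000, -14.000°), engaged; cmd=(67.000, -36.000, -30.000°) → follower=(49.000, -41.000, -22.000°)
step 2: Δleader=(-7.000, -20.000, 27.000°), engaged; cmd=(-20.000, -80.000, 52.000°) → follower=(29.000, -121.000, 30.000°)
step 3: Δleader=(-4.000, -9.000, -25.000°), engaged; cmd=(-11.000, -36.000, -52.000°) → follower=(18.000, -157.000, -22.000°)
step 4: Δleader=(10.000, -24.000, -28.000°), engaged; cmd=(31.000, -96.000, -58.000°) → follower=(49.000, -253.000, -80.000°)


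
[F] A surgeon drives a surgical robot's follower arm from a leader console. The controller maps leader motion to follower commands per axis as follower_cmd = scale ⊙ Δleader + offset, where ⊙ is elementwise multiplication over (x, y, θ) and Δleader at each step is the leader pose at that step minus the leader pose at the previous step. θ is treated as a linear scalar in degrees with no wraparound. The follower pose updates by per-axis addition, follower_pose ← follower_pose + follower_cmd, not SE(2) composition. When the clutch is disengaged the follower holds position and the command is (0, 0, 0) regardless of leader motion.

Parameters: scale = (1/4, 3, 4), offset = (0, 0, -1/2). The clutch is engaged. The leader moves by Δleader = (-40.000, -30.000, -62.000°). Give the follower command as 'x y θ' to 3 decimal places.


-10.000 -90.000 -248.500

axis x: 1/4·-40.000 + 0 = -10.000
axis y: 3·-30.000 + 0 = -90.000
axis θ: 4·-62.000 + -1/2 = -248.500


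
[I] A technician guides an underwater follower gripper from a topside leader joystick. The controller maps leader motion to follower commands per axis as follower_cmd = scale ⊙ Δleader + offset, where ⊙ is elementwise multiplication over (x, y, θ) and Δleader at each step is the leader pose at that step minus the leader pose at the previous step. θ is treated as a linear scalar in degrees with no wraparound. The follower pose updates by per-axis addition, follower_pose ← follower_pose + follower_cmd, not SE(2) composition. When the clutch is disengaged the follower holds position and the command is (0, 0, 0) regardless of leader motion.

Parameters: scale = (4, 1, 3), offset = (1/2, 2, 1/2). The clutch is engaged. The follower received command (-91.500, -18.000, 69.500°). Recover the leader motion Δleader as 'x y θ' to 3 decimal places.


-23.000 -20.000 23.000

axis x: (-91.500 − 1/2) / (4) = -23.000
axis y: (-18.000 − 2) / (1) = -20.000
axis θ: (69.500 − 1/2) / (3) = 23.000


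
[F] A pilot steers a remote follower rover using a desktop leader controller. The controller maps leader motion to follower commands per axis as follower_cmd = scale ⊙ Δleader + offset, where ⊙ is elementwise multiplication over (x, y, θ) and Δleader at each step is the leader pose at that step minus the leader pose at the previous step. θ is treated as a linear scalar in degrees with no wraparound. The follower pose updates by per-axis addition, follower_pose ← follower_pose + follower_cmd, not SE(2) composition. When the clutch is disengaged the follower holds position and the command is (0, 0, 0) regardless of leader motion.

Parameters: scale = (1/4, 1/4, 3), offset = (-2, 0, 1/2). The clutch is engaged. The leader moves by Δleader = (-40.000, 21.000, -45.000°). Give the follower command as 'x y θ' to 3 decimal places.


axis x: 1/4·-40.000 + -2 = -12.000
axis y: 1/4·21.000 + 0 = 5.250
axis θ: 3·-45.000 + 1/2 = -134.500

-12.000 5.250 -134.500


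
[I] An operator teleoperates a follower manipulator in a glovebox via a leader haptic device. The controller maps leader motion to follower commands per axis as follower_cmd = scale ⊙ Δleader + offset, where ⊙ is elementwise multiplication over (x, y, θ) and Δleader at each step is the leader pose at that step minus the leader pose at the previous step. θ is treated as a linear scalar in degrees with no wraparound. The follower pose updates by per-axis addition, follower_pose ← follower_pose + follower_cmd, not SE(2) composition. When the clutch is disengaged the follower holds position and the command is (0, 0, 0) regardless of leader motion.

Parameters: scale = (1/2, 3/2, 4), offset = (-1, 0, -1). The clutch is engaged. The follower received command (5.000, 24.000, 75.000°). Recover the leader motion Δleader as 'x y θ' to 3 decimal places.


axis x: (5.000 − -1) / (1/2) = 12.000
axis y: (24.000 − 0) / (3/2) = 16.000
axis θ: (75.000 − -1) / (4) = 19.000

12.000 16.000 19.000


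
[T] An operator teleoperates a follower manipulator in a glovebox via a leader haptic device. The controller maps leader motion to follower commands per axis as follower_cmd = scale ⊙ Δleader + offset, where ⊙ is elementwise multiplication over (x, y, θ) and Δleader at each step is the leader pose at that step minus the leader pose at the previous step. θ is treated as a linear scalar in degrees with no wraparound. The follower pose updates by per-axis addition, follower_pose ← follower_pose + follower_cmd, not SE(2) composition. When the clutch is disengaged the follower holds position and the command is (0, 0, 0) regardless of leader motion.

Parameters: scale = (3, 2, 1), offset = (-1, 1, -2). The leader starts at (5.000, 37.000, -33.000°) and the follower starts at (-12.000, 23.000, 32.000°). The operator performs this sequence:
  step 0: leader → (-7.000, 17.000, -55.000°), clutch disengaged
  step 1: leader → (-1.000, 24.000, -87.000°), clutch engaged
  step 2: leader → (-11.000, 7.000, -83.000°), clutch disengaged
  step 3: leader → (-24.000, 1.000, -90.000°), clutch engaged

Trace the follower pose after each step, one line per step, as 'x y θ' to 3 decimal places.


-12.000 23.000 32.000
5.000 38.000 -2.000
5.000 38.000 -2.000
-35.000 27.000 -11.000

step 0: Δleader=(-12.000, -20.000, -22.000°), disengaged; cmd=(0,0,0) → follower holds at (-12.000, 23.000, 32.000°)
step 1: Δleader=(6.000, 7.000, -32.000°), engaged; cmd=(17.000, 15.000, -34.000°) → follower=(5.000, 38.000, -2.000°)
step 2: Δleader=(-10.000, -17.000, 4.000°), disengaged; cmd=(0,0,0) → follower holds at (5.000, 38.000, -2.000°)
step 3: Δleader=(-13.000, -6.000, -7.000°), engaged; cmd=(-40.000, -11.000, -9.000°) → follower=(-35.000, 27.000, -11.000°)


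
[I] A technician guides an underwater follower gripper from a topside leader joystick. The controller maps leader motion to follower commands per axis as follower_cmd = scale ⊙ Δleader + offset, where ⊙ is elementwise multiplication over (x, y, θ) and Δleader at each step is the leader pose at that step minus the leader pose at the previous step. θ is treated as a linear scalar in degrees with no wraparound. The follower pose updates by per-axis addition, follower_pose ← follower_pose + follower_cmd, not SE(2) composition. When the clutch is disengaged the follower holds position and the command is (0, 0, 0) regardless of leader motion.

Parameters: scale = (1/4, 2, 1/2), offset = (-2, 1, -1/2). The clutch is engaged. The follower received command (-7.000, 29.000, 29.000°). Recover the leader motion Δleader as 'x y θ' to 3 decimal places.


-20.000 14.000 59.000

axis x: (-7.000 − -2) / (1/4) = -20.000
axis y: (29.000 − 1) / (2) = 14.000
axis θ: (29.000 − -1/2) / (1/2) = 59.000


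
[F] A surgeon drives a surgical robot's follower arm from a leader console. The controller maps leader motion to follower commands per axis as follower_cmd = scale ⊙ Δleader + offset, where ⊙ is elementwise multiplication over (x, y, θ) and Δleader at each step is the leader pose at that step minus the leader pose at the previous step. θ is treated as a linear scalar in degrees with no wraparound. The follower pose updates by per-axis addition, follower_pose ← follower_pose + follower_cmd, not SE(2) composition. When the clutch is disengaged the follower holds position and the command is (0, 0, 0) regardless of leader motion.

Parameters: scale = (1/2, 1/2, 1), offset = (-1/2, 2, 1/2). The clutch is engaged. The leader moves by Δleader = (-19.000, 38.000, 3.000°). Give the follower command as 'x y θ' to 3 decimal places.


axis x: 1/2·-19.000 + -1/2 = -10.000
axis y: 1/2·38.000 + 2 = 21.000
axis θ: 1·3.000 + 1/2 = 3.500

-10.000 21.000 3.500


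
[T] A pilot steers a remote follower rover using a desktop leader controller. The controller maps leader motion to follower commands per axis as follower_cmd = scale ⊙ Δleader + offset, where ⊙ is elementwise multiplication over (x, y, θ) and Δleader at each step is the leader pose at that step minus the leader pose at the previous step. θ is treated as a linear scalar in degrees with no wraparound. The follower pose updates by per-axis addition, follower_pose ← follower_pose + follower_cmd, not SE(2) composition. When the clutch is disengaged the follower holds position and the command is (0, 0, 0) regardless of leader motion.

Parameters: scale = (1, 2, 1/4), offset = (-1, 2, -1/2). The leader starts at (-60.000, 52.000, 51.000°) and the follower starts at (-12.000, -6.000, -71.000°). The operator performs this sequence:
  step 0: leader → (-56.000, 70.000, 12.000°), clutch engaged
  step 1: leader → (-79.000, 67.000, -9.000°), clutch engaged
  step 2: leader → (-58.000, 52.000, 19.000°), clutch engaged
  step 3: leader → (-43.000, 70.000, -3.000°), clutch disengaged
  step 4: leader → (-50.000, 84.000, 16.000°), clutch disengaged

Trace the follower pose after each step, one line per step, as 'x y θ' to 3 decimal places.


step 0: Δleader=(4.000, 18.000, -39.000°), engaged; cmd=(3.000, 38.000, -10.250°) → follower=(-9.000, 32.000, -81.250°)
step 1: Δleader=(-23.000, -3.000, -21.000°), engaged; cmd=(-24.000, -4.000, -5.750°) → follower=(-33.000, 28.000, -87.000°)
step 2: Δleader=(21.000, -15.000, 28.000°), engaged; cmd=(20.000, -28.000, 6.500°) → follower=(-13.000, 0.000, -80.500°)
step 3: Δleader=(15.000, 18.000, -22.000°), disengaged; cmd=(0,0,0) → follower holds at (-13.000, 0.000, -80.500°)
step 4: Δleader=(-7.000, 14.000, 19.000°), disengaged; cmd=(0,0,0) → follower holds at (-13.000, 0.000, -80.500°)

-9.000 32.000 -81.250
-33.000 28.000 -87.000
-13.000 0.000 -80.500
-13.000 0.000 -80.500
-13.000 0.000 -80.500


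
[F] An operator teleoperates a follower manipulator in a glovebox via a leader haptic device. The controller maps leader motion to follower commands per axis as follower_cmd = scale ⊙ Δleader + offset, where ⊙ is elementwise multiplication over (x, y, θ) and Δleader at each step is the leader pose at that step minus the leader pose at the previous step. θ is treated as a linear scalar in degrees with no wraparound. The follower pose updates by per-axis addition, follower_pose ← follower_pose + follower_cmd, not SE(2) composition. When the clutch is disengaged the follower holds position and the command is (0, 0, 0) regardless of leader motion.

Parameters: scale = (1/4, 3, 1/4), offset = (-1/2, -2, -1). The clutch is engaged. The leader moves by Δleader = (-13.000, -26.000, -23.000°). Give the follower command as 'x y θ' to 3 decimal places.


-3.750 -80.000 -6.750

axis x: 1/4·-13.000 + -1/2 = -3.750
axis y: 3·-26.000 + -2 = -80.000
axis θ: 1/4·-23.000 + -1 = -6.750


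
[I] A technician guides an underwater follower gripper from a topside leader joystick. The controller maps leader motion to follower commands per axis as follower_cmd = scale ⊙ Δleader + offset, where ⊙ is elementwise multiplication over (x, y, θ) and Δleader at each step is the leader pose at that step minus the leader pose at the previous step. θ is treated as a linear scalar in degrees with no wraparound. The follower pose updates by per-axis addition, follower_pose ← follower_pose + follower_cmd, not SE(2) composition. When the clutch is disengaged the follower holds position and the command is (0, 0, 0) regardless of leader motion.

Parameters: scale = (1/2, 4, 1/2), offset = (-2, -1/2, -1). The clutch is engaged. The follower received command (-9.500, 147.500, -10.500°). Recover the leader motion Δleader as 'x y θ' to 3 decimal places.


-15.000 37.000 -19.000

axis x: (-9.500 − -2) / (1/2) = -15.000
axis y: (147.500 − -1/2) / (4) = 37.000
axis θ: (-10.500 − -1) / (1/2) = -19.000


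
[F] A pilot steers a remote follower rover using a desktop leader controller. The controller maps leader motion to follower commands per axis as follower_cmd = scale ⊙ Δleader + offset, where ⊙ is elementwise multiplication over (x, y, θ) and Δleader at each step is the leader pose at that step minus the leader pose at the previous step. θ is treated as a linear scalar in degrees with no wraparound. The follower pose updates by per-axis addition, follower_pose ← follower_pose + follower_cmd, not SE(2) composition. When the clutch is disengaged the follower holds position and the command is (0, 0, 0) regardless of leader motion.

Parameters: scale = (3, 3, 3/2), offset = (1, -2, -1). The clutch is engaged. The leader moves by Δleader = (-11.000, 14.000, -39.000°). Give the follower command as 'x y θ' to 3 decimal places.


-32.000 40.000 -59.500

axis x: 3·-11.000 + 1 = -32.000
axis y: 3·14.000 + -2 = 40.000
axis θ: 3/2·-39.000 + -1 = -59.500


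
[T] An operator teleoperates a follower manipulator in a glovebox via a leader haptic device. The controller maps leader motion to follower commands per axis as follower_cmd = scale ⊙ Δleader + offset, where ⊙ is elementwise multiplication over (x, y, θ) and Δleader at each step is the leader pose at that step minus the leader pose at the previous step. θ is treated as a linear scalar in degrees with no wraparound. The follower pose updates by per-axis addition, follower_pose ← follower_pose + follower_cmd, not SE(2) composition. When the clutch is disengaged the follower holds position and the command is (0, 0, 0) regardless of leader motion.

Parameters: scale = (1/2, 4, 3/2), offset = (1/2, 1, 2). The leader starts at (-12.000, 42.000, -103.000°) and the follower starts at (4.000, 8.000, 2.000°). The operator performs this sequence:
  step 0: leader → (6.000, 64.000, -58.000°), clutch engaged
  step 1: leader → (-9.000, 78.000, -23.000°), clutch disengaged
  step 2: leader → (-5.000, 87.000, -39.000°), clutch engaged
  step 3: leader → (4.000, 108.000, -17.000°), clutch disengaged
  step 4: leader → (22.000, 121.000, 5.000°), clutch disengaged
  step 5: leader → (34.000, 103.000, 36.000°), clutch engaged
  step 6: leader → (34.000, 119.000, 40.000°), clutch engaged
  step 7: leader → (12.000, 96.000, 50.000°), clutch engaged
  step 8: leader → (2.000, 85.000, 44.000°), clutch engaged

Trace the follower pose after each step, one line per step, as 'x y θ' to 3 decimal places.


13.500 97.000 71.500
13.500 97.000 71.500
16.000 134.000 49.500
16.000 134.000 49.500
16.000 134.000 49.500
22.500 63.000 98.000
23.000 128.000 106.000
12.500 37.000 123.000
8.000 -6.000 116.000

step 0: Δleader=(18.000, 22.000, 45.000°), engaged; cmd=(9.500, 89.000, 69.500°) → follower=(13.500, 97.000, 71.500°)
step 1: Δleader=(-15.000, 14.000, 35.000°), disengaged; cmd=(0,0,0) → follower holds at (13.500, 97.000, 71.500°)
step 2: Δleader=(4.000, 9.000, -16.000°), engaged; cmd=(2.500, 37.000, -22.000°) → follower=(16.000, 134.000, 49.500°)
step 3: Δleader=(9.000, 21.000, 22.000°), disengaged; cmd=(0,0,0) → follower holds at (16.000, 134.000, 49.500°)
step 4: Δleader=(18.000, 13.000, 22.000°), disengaged; cmd=(0,0,0) → follower holds at (16.000, 134.000, 49.500°)
step 5: Δleader=(12.000, -18.000, 31.000°), engaged; cmd=(6.500, -71.000, 48.500°) → follower=(22.500, 63.000, 98.000°)
step 6: Δleader=(0.000, 16.000, 4.000°), engaged; cmd=(0.500, 65.000, 8.000°) → follower=(23.000, 128.000, 106.000°)
step 7: Δleader=(-22.000, -23.000, 10.000°), engaged; cmd=(-10.500, -91.000, 17.000°) → follower=(12.500, 37.000, 123.000°)
step 8: Δleader=(-10.000, -11.000, -6.000°), engaged; cmd=(-4.500, -43.000, -7.000°) → follower=(8.000, -6.000, 116.000°)


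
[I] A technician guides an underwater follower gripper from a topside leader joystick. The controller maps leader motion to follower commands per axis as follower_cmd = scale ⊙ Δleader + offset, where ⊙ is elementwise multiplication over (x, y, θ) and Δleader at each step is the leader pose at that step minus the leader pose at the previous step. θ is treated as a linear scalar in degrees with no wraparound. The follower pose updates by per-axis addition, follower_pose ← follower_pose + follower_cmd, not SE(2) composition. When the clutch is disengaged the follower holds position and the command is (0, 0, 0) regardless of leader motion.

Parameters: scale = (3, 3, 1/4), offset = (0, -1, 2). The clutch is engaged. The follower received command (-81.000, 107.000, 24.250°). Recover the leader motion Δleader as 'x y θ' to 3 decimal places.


axis x: (-81.000 − 0) / (3) = -27.000
axis y: (107.000 − -1) / (3) = 36.000
axis θ: (24.250 − 2) / (1/4) = 89.000

-27.000 36.000 89.000


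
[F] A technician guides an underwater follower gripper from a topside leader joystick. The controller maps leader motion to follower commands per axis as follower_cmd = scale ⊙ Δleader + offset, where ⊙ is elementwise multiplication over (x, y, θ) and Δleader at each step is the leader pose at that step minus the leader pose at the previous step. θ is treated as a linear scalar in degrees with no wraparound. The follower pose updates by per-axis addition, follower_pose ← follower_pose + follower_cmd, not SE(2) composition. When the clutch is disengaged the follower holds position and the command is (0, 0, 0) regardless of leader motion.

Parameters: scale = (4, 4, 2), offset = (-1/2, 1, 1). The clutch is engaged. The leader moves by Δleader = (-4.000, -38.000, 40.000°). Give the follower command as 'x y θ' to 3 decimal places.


axis x: 4·-4.000 + -1/2 = -16.500
axis y: 4·-38.000 + 1 = -151.000
axis θ: 2·40.000 + 1 = 81.000

-16.500 -151.000 81.000


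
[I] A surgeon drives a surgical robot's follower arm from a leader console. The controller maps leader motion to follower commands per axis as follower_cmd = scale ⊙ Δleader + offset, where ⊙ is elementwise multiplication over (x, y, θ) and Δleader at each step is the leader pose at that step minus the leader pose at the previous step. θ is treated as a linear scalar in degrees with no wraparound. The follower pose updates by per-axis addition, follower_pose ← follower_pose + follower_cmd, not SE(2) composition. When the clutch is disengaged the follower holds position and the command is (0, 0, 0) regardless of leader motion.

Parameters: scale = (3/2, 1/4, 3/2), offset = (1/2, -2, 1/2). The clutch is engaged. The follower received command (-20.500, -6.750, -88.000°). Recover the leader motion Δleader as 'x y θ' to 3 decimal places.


-14.000 -19.000 -59.000

axis x: (-20.500 − 1/2) / (3/2) = -14.000
axis y: (-6.750 − -2) / (1/4) = -19.000
axis θ: (-88.000 − 1/2) / (3/2) = -59.000


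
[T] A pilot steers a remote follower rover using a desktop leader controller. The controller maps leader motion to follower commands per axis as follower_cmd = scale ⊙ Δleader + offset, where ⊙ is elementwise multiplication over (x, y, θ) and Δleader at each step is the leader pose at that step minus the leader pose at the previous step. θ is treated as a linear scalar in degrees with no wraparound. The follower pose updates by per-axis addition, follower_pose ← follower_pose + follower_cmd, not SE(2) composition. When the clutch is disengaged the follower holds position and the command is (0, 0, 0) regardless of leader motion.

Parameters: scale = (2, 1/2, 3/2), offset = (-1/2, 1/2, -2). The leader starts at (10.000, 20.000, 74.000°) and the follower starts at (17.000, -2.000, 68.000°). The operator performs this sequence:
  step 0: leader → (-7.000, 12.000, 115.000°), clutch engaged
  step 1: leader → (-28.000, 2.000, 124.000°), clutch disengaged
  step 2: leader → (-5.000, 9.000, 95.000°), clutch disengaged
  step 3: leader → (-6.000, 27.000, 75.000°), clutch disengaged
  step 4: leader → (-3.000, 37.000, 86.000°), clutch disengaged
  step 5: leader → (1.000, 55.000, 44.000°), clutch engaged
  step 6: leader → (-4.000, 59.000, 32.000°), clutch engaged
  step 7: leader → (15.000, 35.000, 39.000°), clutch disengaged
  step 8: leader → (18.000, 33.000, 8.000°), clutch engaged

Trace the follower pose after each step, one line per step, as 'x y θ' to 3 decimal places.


step 0: Δleader=(-17.000, -8.000, 41.000°), engaged; cmd=(-34.500, -3.500, 59.500°) → follower=(-17.500, -5.500, 127.500°)
step 1: Δleader=(-21.000, -10.000, 9.000°), disengaged; cmd=(0,0,0) → follower holds at (-17.500, -5.500, 127.500°)
step 2: Δleader=(23.000, 7.000, -29.000°), disengaged; cmd=(0,0,0) → follower holds at (-17.500, -5.500, 127.500°)
step 3: Δleader=(-1.000, 18.000, -20.000°), disengaged; cmd=(0,0,0) → follower holds at (-17.500, -5.500, 127.500°)
step 4: Δleader=(3.000, 10.000, 11.000°), disengaged; cmd=(0,0,0) → follower holds at (-17.500, -5.500, 127.500°)
step 5: Δleader=(4.000, 18.000, -42.000°), engaged; cmd=(7.500, 9.500, -65.000°) → follower=(-10.000, 4.000, 62.500°)
step 6: Δleader=(-5.000, 4.000, -12.000°), engaged; cmd=(-10.500, 2.500, -20.000°) → follower=(-20.500, 6.500, 42.500°)
step 7: Δleader=(19.000, -24.000, 7.000°), disengaged; cmd=(0,0,0) → follower holds at (-20.500, 6.500, 42.500°)
step 8: Δleader=(3.000, -2.000, -31.000°), engaged; cmd=(5.500, -0.500, -48.500°) → follower=(-15.000, 6.000, -6.000°)

-17.500 -5.500 127.500
-17.500 -5.500 127.500
-17.500 -5.500 127.500
-17.500 -5.500 127.500
-17.500 -5.500 127.500
-10.000 4.000 62.500
-20.500 6.500 42.500
-20.500 6.500 42.500
-15.000 6.000 -6.000
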